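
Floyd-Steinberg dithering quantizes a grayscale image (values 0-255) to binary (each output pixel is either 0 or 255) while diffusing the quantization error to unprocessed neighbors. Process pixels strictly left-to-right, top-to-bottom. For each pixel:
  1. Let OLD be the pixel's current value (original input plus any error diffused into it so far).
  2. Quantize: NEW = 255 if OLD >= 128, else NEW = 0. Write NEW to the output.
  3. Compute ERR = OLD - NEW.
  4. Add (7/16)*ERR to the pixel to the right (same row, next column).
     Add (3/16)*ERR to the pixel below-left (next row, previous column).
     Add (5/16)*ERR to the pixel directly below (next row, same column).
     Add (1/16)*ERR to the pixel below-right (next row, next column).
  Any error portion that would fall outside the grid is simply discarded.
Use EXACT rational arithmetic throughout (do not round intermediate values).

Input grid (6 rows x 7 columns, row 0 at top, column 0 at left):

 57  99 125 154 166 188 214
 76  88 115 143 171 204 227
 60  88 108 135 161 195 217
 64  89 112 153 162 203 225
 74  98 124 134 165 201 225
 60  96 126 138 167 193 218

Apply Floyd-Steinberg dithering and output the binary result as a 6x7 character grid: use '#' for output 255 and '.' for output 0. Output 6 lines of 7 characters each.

(0,0): OLD=57 → NEW=0, ERR=57
(0,1): OLD=1983/16 → NEW=0, ERR=1983/16
(0,2): OLD=45881/256 → NEW=255, ERR=-19399/256
(0,3): OLD=494991/4096 → NEW=0, ERR=494991/4096
(0,4): OLD=14343913/65536 → NEW=255, ERR=-2367767/65536
(0,5): OLD=180557919/1048576 → NEW=255, ERR=-86828961/1048576
(0,6): OLD=2982521497/16777216 → NEW=255, ERR=-1295668583/16777216
(1,0): OLD=29965/256 → NEW=0, ERR=29965/256
(1,1): OLD=342619/2048 → NEW=255, ERR=-179621/2048
(1,2): OLD=5462647/65536 → NEW=0, ERR=5462647/65536
(1,3): OLD=53928683/262144 → NEW=255, ERR=-12918037/262144
(1,4): OLD=2184008353/16777216 → NEW=255, ERR=-2094181727/16777216
(1,5): OLD=14331044977/134217728 → NEW=0, ERR=14331044977/134217728
(1,6): OLD=524855252607/2147483648 → NEW=255, ERR=-22753077633/2147483648
(2,0): OLD=2625817/32768 → NEW=0, ERR=2625817/32768
(2,1): OLD=124355747/1048576 → NEW=0, ERR=124355747/1048576
(2,2): OLD=2872458921/16777216 → NEW=255, ERR=-1405731159/16777216
(2,3): OLD=8690394529/134217728 → NEW=0, ERR=8690394529/134217728
(2,4): OLD=179594729969/1073741824 → NEW=255, ERR=-94209435151/1073741824
(2,5): OLD=6191385993851/34359738368 → NEW=255, ERR=-2570347289989/34359738368
(2,6): OLD=103153081887245/549755813888 → NEW=255, ERR=-37034650654195/549755813888
(3,0): OLD=1866939785/16777216 → NEW=0, ERR=1866939785/16777216
(3,1): OLD=22017509333/134217728 → NEW=255, ERR=-12208011307/134217728
(3,2): OLD=70410781135/1073741824 → NEW=0, ERR=70410781135/1073741824
(3,3): OLD=774104033657/4294967296 → NEW=255, ERR=-321112626823/4294967296
(3,4): OLD=50518324253065/549755813888 → NEW=0, ERR=50518324253065/549755813888
(3,5): OLD=887134093660331/4398046511104 → NEW=255, ERR=-234367766671189/4398046511104
(3,6): OLD=12382002593989685/70368744177664 → NEW=255, ERR=-5562027171314635/70368744177664
(4,0): OLD=196967347431/2147483648 → NEW=0, ERR=196967347431/2147483648
(4,1): OLD=4430817866811/34359738368 → NEW=255, ERR=-4330915417029/34359738368
(4,2): OLD=38287084046165/549755813888 → NEW=0, ERR=38287084046165/549755813888
(4,3): OLD=714389632416311/4398046511104 → NEW=255, ERR=-407112227915209/4398046511104
(4,4): OLD=4874933767075189/35184372088832 → NEW=255, ERR=-4097081115576971/35184372088832
(4,5): OLD=139977588314043125/1125899906842624 → NEW=0, ERR=139977588314043125/1125899906842624
(4,6): OLD=4528122460858753091/18014398509481984 → NEW=255, ERR=-65549159059152829/18014398509481984
(5,0): OLD=35749990376673/549755813888 → NEW=0, ERR=35749990376673/549755813888
(5,1): OLD=456743261243595/4398046511104 → NEW=0, ERR=456743261243595/4398046511104
(5,2): OLD=5909727049906045/35184372088832 → NEW=255, ERR=-3062287832746115/35184372088832
(5,3): OLD=15062859829266769/281474976710656 → NEW=0, ERR=15062859829266769/281474976710656
(5,4): OLD=3090343682406481371/18014398509481984 → NEW=255, ERR=-1503327937511424549/18014398509481984
(5,5): OLD=27004510545735488555/144115188075855872 → NEW=255, ERR=-9744862413607758805/144115188075855872
(5,6): OLD=449754904055162376741/2305843009213693952 → NEW=255, ERR=-138235063294329581019/2305843009213693952
Row 0: ..#.###
Row 1: .#.##.#
Row 2: ..#.###
Row 3: .#.#.##
Row 4: .#.##.#
Row 5: ..#.###

Answer: ..#.###
.#.##.#
..#.###
.#.#.##
.#.##.#
..#.###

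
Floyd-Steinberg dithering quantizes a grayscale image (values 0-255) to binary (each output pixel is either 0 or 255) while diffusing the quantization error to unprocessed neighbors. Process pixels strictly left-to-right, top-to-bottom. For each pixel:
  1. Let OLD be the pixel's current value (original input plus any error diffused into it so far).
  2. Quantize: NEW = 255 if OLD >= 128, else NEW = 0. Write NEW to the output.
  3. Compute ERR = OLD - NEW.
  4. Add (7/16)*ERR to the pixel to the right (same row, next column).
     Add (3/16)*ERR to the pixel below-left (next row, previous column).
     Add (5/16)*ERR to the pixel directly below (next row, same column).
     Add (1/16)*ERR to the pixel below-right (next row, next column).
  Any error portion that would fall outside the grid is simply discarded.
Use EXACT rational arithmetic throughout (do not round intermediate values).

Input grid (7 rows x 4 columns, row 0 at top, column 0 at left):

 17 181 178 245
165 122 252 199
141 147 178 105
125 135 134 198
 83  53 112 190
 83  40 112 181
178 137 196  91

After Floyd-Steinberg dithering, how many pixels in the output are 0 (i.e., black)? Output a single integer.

Answer: 12

Derivation:
(0,0): OLD=17 → NEW=0, ERR=17
(0,1): OLD=3015/16 → NEW=255, ERR=-1065/16
(0,2): OLD=38113/256 → NEW=255, ERR=-27167/256
(0,3): OLD=813351/4096 → NEW=255, ERR=-231129/4096
(1,0): OLD=40405/256 → NEW=255, ERR=-24875/256
(1,1): OLD=81619/2048 → NEW=0, ERR=81619/2048
(1,2): OLD=14518351/65536 → NEW=255, ERR=-2193329/65536
(1,3): OLD=167868249/1048576 → NEW=255, ERR=-99518631/1048576
(2,0): OLD=3870145/32768 → NEW=0, ERR=3870145/32768
(2,1): OLD=208433755/1048576 → NEW=255, ERR=-58953125/1048576
(2,2): OLD=267679911/2097152 → NEW=0, ERR=267679911/2097152
(2,3): OLD=4331601899/33554432 → NEW=255, ERR=-4224778261/33554432
(3,0): OLD=2539515825/16777216 → NEW=255, ERR=-1738674255/16777216
(3,1): OLD=27757648879/268435456 → NEW=0, ERR=27757648879/268435456
(3,2): OLD=824657624593/4294967296 → NEW=255, ERR=-270559035887/4294967296
(3,3): OLD=9556893513207/68719476736 → NEW=255, ERR=-7966573054473/68719476736
(4,0): OLD=300661291805/4294967296 → NEW=0, ERR=300661291805/4294967296
(4,1): OLD=3355297751511/34359738368 → NEW=0, ERR=3355297751511/34359738368
(4,2): OLD=131680986910711/1099511627776 → NEW=0, ERR=131680986910711/1099511627776
(4,3): OLD=3557693299269105/17592186044416 → NEW=255, ERR=-928314142056975/17592186044416
(5,0): OLD=67722077479437/549755813888 → NEW=0, ERR=67722077479437/549755813888
(5,1): OLD=2660656418164731/17592186044416 → NEW=255, ERR=-1825351023161349/17592186044416
(5,2): OLD=881724662653863/8796093022208 → NEW=0, ERR=881724662653863/8796093022208
(5,3): OLD=60756441142069319/281474976710656 → NEW=255, ERR=-11019677919147961/281474976710656
(6,0): OLD=55462025181722641/281474976710656 → NEW=255, ERR=-16314093879494639/281474976710656
(6,1): OLD=476085681224630151/4503599627370496 → NEW=0, ERR=476085681224630151/4503599627370496
(6,2): OLD=18716868934351768321/72057594037927936 → NEW=255, ERR=342182454680144641/72057594037927936
(6,3): OLD=100429034801935142919/1152921504606846976 → NEW=0, ERR=100429034801935142919/1152921504606846976
Output grid:
  Row 0: .###  (1 black, running=1)
  Row 1: #.##  (1 black, running=2)
  Row 2: .#.#  (2 black, running=4)
  Row 3: #.##  (1 black, running=5)
  Row 4: ...#  (3 black, running=8)
  Row 5: .#.#  (2 black, running=10)
  Row 6: #.#.  (2 black, running=12)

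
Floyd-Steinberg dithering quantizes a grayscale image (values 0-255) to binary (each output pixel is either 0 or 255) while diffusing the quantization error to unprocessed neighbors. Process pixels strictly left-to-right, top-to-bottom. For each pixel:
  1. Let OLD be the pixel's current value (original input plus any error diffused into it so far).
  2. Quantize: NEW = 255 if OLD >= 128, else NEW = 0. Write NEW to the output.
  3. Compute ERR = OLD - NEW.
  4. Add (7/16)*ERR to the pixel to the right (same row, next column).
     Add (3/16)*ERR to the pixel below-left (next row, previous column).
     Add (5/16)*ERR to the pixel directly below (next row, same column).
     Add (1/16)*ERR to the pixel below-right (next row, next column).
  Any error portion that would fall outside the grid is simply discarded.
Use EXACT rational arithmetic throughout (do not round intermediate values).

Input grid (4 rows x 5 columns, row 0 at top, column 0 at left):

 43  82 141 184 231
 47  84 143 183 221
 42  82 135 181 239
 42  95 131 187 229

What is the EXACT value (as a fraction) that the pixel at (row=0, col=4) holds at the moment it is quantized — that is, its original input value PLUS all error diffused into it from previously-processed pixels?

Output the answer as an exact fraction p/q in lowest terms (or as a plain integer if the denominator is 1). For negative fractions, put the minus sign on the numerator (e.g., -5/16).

Answer: 12226347/65536

Derivation:
(0,0): OLD=43 → NEW=0, ERR=43
(0,1): OLD=1613/16 → NEW=0, ERR=1613/16
(0,2): OLD=47387/256 → NEW=255, ERR=-17893/256
(0,3): OLD=628413/4096 → NEW=255, ERR=-416067/4096
(0,4): OLD=12226347/65536 → NEW=255, ERR=-4485333/65536
Target (0,4): original=231, with diffused error = 12226347/65536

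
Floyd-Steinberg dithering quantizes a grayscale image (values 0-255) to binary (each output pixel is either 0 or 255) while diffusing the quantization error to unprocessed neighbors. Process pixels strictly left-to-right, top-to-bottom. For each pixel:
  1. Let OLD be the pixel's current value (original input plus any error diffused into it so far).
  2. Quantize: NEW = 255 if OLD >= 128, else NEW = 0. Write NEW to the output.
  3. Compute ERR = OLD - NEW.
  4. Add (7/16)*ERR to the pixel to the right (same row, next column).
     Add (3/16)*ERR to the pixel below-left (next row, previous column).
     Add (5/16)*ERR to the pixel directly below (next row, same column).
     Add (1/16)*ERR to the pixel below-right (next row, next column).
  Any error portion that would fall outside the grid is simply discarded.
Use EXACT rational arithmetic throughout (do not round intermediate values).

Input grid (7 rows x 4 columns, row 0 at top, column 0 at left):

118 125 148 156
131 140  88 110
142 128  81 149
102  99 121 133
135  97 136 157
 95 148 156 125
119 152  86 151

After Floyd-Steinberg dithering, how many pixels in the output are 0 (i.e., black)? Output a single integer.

(0,0): OLD=118 → NEW=0, ERR=118
(0,1): OLD=1413/8 → NEW=255, ERR=-627/8
(0,2): OLD=14555/128 → NEW=0, ERR=14555/128
(0,3): OLD=421373/2048 → NEW=255, ERR=-100867/2048
(1,0): OLD=19607/128 → NEW=255, ERR=-13033/128
(1,1): OLD=102049/1024 → NEW=0, ERR=102049/1024
(1,2): OLD=5013557/32768 → NEW=255, ERR=-3342283/32768
(1,3): OLD=29932419/524288 → NEW=0, ERR=29932419/524288
(2,0): OLD=2111355/16384 → NEW=255, ERR=-2066565/16384
(2,1): OLD=41141497/524288 → NEW=0, ERR=41141497/524288
(2,2): OLD=105266429/1048576 → NEW=0, ERR=105266429/1048576
(2,3): OLD=3429041321/16777216 → NEW=255, ERR=-849148759/16777216
(3,0): OLD=648412107/8388608 → NEW=0, ERR=648412107/8388608
(3,1): OLD=22586072597/134217728 → NEW=255, ERR=-11639448043/134217728
(3,2): OLD=235892552683/2147483648 → NEW=0, ERR=235892552683/2147483648
(3,3): OLD=5893223512557/34359738368 → NEW=255, ERR=-2868509771283/34359738368
(4,0): OLD=306864916911/2147483648 → NEW=255, ERR=-240743413329/2147483648
(4,1): OLD=795103021197/17179869184 → NEW=0, ERR=795103021197/17179869184
(4,2): OLD=93184409187309/549755813888 → NEW=255, ERR=-47003323354131/549755813888
(4,3): OLD=882871052791947/8796093022208 → NEW=0, ERR=882871052791947/8796093022208
(5,0): OLD=18868973690111/274877906944 → NEW=0, ERR=18868973690111/274877906944
(5,1): OLD=1490563598465241/8796093022208 → NEW=255, ERR=-752440122197799/8796093022208
(5,2): OLD=499481480154525/4398046511104 → NEW=0, ERR=499481480154525/4398046511104
(5,3): OLD=28247228856872989/140737488355328 → NEW=255, ERR=-7640830673735651/140737488355328
(6,0): OLD=17509476538108395/140737488355328 → NEW=0, ERR=17509476538108395/140737488355328
(6,1): OLD=462255834295263773/2251799813685248 → NEW=255, ERR=-111953118194474467/2251799813685248
(6,2): OLD=3034092761843216187/36028797018963968 → NEW=0, ERR=3034092761843216187/36028797018963968
(6,3): OLD=102595711953763695517/576460752303423488 → NEW=255, ERR=-44401779883609293923/576460752303423488
Output grid:
  Row 0: .#.#  (2 black, running=2)
  Row 1: #.#.  (2 black, running=4)
  Row 2: #..#  (2 black, running=6)
  Row 3: .#.#  (2 black, running=8)
  Row 4: #.#.  (2 black, running=10)
  Row 5: .#.#  (2 black, running=12)
  Row 6: .#.#  (2 black, running=14)

Answer: 14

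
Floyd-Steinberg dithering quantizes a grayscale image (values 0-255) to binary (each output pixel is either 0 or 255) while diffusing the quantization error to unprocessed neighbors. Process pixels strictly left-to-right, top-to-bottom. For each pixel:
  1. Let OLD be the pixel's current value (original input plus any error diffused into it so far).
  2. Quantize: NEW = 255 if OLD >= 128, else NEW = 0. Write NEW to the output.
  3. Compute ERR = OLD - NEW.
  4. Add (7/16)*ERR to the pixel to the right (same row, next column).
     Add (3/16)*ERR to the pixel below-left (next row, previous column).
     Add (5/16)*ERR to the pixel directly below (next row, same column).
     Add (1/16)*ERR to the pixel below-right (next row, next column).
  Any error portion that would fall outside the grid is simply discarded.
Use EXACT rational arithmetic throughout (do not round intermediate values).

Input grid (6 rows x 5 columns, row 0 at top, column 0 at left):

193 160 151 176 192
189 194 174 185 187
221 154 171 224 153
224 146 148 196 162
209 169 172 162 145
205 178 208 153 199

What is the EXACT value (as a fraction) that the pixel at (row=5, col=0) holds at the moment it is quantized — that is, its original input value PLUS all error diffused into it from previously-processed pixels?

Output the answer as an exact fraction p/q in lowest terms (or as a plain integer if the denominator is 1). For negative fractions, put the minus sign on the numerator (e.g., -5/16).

(0,0): OLD=193 → NEW=255, ERR=-62
(0,1): OLD=1063/8 → NEW=255, ERR=-977/8
(0,2): OLD=12489/128 → NEW=0, ERR=12489/128
(0,3): OLD=447871/2048 → NEW=255, ERR=-74369/2048
(0,4): OLD=5770873/32768 → NEW=255, ERR=-2584967/32768
(1,0): OLD=18781/128 → NEW=255, ERR=-13859/128
(1,1): OLD=125835/1024 → NEW=0, ERR=125835/1024
(1,2): OLD=7989223/32768 → NEW=255, ERR=-366617/32768
(1,3): OLD=20979931/131072 → NEW=255, ERR=-12443429/131072
(1,4): OLD=248604465/2097152 → NEW=0, ERR=248604465/2097152
(2,0): OLD=3444009/16384 → NEW=255, ERR=-733911/16384
(2,1): OLD=85951443/524288 → NEW=255, ERR=-47741997/524288
(2,2): OLD=986035001/8388608 → NEW=0, ERR=986035001/8388608
(2,3): OLD=35874518427/134217728 → NEW=255, ERR=1648997787/134217728
(2,4): OLD=406919340157/2147483648 → NEW=255, ERR=-140688990083/2147483648
(3,0): OLD=1618396441/8388608 → NEW=255, ERR=-520698599/8388608
(3,1): OLD=7356940453/67108864 → NEW=0, ERR=7356940453/67108864
(3,2): OLD=492432588455/2147483648 → NEW=255, ERR=-55175741785/2147483648
(3,3): OLD=788819542575/4294967296 → NEW=255, ERR=-306397117905/4294967296
(3,4): OLD=7633653434251/68719476736 → NEW=0, ERR=7633653434251/68719476736
(4,0): OLD=225654918615/1073741824 → NEW=255, ERR=-48149246505/1073741824
(4,1): OLD=6010990738903/34359738368 → NEW=255, ERR=-2750742544937/34359738368
(4,2): OLD=67301965513593/549755813888 → NEW=0, ERR=67301965513593/549755813888
(4,3): OLD=1869069365258711/8796093022208 → NEW=255, ERR=-373934355404329/8796093022208
(4,4): OLD=22047432224143457/140737488355328 → NEW=255, ERR=-13840627306465183/140737488355328
(5,0): OLD=96743834771429/549755813888 → NEW=255, ERR=-43443897770011/549755813888
Target (5,0): original=205, with diffused error = 96743834771429/549755813888

Answer: 96743834771429/549755813888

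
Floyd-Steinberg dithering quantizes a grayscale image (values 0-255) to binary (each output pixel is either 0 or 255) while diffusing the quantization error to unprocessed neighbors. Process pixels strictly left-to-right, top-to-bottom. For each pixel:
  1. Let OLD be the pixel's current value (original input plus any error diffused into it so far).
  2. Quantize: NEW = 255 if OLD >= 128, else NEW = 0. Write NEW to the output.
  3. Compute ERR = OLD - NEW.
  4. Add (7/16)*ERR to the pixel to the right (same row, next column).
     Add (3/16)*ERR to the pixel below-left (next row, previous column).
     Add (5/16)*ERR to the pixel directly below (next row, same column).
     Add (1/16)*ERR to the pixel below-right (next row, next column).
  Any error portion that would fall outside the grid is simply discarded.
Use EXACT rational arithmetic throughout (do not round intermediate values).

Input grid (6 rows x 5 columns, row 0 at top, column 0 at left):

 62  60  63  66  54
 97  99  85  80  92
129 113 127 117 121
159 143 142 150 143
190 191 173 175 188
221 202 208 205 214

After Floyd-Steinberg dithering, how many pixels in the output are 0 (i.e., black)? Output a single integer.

(0,0): OLD=62 → NEW=0, ERR=62
(0,1): OLD=697/8 → NEW=0, ERR=697/8
(0,2): OLD=12943/128 → NEW=0, ERR=12943/128
(0,3): OLD=225769/2048 → NEW=0, ERR=225769/2048
(0,4): OLD=3349855/32768 → NEW=0, ERR=3349855/32768
(1,0): OLD=16987/128 → NEW=255, ERR=-15653/128
(1,1): OLD=97853/1024 → NEW=0, ERR=97853/1024
(1,2): OLD=6046401/32768 → NEW=255, ERR=-2309439/32768
(1,3): OLD=14300365/131072 → NEW=0, ERR=14300365/131072
(1,4): OLD=374486855/2097152 → NEW=255, ERR=-160286905/2097152
(2,0): OLD=1780975/16384 → NEW=0, ERR=1780975/16384
(2,1): OLD=88899189/524288 → NEW=255, ERR=-44794251/524288
(2,2): OLD=788743455/8388608 → NEW=0, ERR=788743455/8388608
(2,3): OLD=23286135917/134217728 → NEW=255, ERR=-10939384723/134217728
(2,4): OLD=146621592507/2147483648 → NEW=0, ERR=146621592507/2147483648
(3,0): OLD=1484361919/8388608 → NEW=255, ERR=-654733121/8388608
(3,1): OLD=7152276371/67108864 → NEW=0, ERR=7152276371/67108864
(3,2): OLD=423888541185/2147483648 → NEW=255, ERR=-123719789055/2147483648
(3,3): OLD=506819319497/4294967296 → NEW=0, ERR=506819319497/4294967296
(3,4): OLD=14490776023661/68719476736 → NEW=255, ERR=-3032690544019/68719476736
(4,0): OLD=199278450833/1073741824 → NEW=255, ERR=-74525714287/1073741824
(4,1): OLD=6124943201489/34359738368 → NEW=255, ERR=-2636790082351/34359738368
(4,2): OLD=82578271271647/549755813888 → NEW=255, ERR=-57609461269793/549755813888
(4,3): OLD=1355957575421393/8796093022208 → NEW=255, ERR=-887046145241647/8796093022208
(4,4): OLD=19346368812267831/140737488355328 → NEW=255, ERR=-16541690718340809/140737488355328
(5,0): OLD=101661550336275/549755813888 → NEW=255, ERR=-38526182205165/549755813888
(5,1): OLD=542599379468729/4398046511104 → NEW=0, ERR=542599379468729/4398046511104
(5,2): OLD=28924875292080193/140737488355328 → NEW=255, ERR=-6963184238528447/140737488355328
(5,3): OLD=69384971569088879/562949953421312 → NEW=0, ERR=69384971569088879/562949953421312
(5,4): OLD=2025630673835912853/9007199254740992 → NEW=255, ERR=-271205136123040107/9007199254740992
Output grid:
  Row 0: .....  (5 black, running=5)
  Row 1: #.#.#  (2 black, running=7)
  Row 2: .#.#.  (3 black, running=10)
  Row 3: #.#.#  (2 black, running=12)
  Row 4: #####  (0 black, running=12)
  Row 5: #.#.#  (2 black, running=14)

Answer: 14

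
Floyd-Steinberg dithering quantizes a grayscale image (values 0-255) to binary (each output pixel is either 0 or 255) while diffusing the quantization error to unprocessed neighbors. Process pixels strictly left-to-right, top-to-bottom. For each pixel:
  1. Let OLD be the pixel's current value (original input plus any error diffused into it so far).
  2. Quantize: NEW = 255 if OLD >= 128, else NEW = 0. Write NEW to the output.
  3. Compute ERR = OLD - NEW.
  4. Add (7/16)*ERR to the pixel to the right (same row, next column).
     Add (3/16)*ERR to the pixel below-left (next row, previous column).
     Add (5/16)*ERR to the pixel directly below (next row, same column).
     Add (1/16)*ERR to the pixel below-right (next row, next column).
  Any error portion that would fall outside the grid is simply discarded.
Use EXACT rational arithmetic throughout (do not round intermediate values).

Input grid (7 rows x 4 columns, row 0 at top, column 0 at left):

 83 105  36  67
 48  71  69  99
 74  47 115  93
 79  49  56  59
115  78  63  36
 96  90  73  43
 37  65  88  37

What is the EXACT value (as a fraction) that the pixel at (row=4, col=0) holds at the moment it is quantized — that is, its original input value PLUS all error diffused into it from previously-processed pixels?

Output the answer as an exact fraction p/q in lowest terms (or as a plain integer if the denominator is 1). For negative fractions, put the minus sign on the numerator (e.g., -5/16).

Answer: 667873060471/4294967296

Derivation:
(0,0): OLD=83 → NEW=0, ERR=83
(0,1): OLD=2261/16 → NEW=255, ERR=-1819/16
(0,2): OLD=-3517/256 → NEW=0, ERR=-3517/256
(0,3): OLD=249813/4096 → NEW=0, ERR=249813/4096
(1,0): OLD=13471/256 → NEW=0, ERR=13471/256
(1,1): OLD=125145/2048 → NEW=0, ERR=125145/2048
(1,2): OLD=6276429/65536 → NEW=0, ERR=6276429/65536
(1,3): OLD=166828715/1048576 → NEW=255, ERR=-100558165/1048576
(2,0): OLD=3339107/32768 → NEW=0, ERR=3339107/32768
(2,1): OLD=138331633/1048576 → NEW=255, ERR=-129055247/1048576
(2,2): OLD=161313397/2097152 → NEW=0, ERR=161313397/2097152
(2,3): OLD=3445020033/33554432 → NEW=0, ERR=3445020033/33554432
(3,0): OLD=1472491443/16777216 → NEW=0, ERR=1472491443/16777216
(3,1): OLD=18717501997/268435456 → NEW=0, ERR=18717501997/268435456
(3,2): OLD=524423594195/4294967296 → NEW=0, ERR=524423594195/4294967296
(3,3): OLD=10260596944965/68719476736 → NEW=255, ERR=-7262869622715/68719476736
(4,0): OLD=667873060471/4294967296 → NEW=255, ERR=-427343600009/4294967296
Target (4,0): original=115, with diffused error = 667873060471/4294967296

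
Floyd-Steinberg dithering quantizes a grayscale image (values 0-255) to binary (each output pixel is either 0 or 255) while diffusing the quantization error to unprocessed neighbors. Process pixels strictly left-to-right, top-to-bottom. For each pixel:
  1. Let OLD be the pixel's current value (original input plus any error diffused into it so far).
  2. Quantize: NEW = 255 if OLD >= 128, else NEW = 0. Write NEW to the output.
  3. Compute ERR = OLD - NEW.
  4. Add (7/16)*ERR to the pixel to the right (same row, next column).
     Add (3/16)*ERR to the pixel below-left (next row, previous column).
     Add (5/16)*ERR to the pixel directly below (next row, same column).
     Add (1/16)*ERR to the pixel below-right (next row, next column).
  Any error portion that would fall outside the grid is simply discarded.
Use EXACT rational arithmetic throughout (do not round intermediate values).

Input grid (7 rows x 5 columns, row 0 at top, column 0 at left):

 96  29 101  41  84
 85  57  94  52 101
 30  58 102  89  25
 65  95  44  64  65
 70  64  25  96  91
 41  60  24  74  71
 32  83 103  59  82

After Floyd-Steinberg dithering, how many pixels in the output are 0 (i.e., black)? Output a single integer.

(0,0): OLD=96 → NEW=0, ERR=96
(0,1): OLD=71 → NEW=0, ERR=71
(0,2): OLD=2113/16 → NEW=255, ERR=-1967/16
(0,3): OLD=-3273/256 → NEW=0, ERR=-3273/256
(0,4): OLD=321153/4096 → NEW=0, ERR=321153/4096
(1,0): OLD=2053/16 → NEW=255, ERR=-2027/16
(1,1): OLD=859/128 → NEW=0, ERR=859/128
(1,2): OLD=248047/4096 → NEW=0, ERR=248047/4096
(1,3): OLD=1335567/16384 → NEW=0, ERR=1335567/16384
(1,4): OLD=42039101/262144 → NEW=255, ERR=-24807619/262144
(2,0): OLD=-17063/2048 → NEW=0, ERR=-17063/2048
(2,1): OLD=3924875/65536 → NEW=0, ERR=3924875/65536
(2,2): OLD=170739249/1048576 → NEW=255, ERR=-96647631/1048576
(2,3): OLD=1009828851/16777216 → NEW=0, ERR=1009828851/16777216
(2,4): OLD=7208870885/268435456 → NEW=0, ERR=7208870885/268435456
(3,0): OLD=77201985/1048576 → NEW=0, ERR=77201985/1048576
(3,1): OLD=1074780133/8388608 → NEW=255, ERR=-1064314907/8388608
(3,2): OLD=-6786804561/268435456 → NEW=0, ERR=-6786804561/268435456
(3,3): OLD=38130175277/536870912 → NEW=0, ERR=38130175277/536870912
(3,4): OLD=929660207501/8589934592 → NEW=0, ERR=929660207501/8589934592
(4,0): OLD=9290375639/134217728 → NEW=0, ERR=9290375639/134217728
(4,1): OLD=234056075247/4294967296 → NEW=0, ERR=234056075247/4294967296
(4,2): OLD=3183630054513/68719476736 → NEW=0, ERR=3183630054513/68719476736
(4,3): OLD=172816261837775/1099511627776 → NEW=255, ERR=-107559203245105/1099511627776
(4,4): OLD=1521047639094057/17592186044416 → NEW=0, ERR=1521047639094057/17592186044416
(5,0): OLD=5006126874157/68719476736 → NEW=0, ERR=5006126874157/68719476736
(5,1): OLD=67022817148063/549755813888 → NEW=0, ERR=67022817148063/549755813888
(5,2): OLD=1352463055027823/17592186044416 → NEW=0, ERR=1352463055027823/17592186044416
(5,3): OLD=6767451403353101/70368744177664 → NEW=0, ERR=6767451403353101/70368744177664
(5,4): OLD=150848216983492431/1125899906842624 → NEW=255, ERR=-136256259261376689/1125899906842624
(6,0): OLD=682788503121125/8796093022208 → NEW=0, ERR=682788503121125/8796093022208
(6,1): OLD=48984070499237939/281474976710656 → NEW=255, ERR=-22792048561979341/281474976710656
(6,2): OLD=528048565307577009/4503599627370496 → NEW=0, ERR=528048565307577009/4503599627370496
(6,3): OLD=8824477885414382027/72057594037927936 → NEW=0, ERR=8824477885414382027/72057594037927936
(6,4): OLD=119638775849055161165/1152921504606846976 → NEW=0, ERR=119638775849055161165/1152921504606846976
Output grid:
  Row 0: ..#..  (4 black, running=4)
  Row 1: #...#  (3 black, running=7)
  Row 2: ..#..  (4 black, running=11)
  Row 3: .#...  (4 black, running=15)
  Row 4: ...#.  (4 black, running=19)
  Row 5: ....#  (4 black, running=23)
  Row 6: .#...  (4 black, running=27)

Answer: 27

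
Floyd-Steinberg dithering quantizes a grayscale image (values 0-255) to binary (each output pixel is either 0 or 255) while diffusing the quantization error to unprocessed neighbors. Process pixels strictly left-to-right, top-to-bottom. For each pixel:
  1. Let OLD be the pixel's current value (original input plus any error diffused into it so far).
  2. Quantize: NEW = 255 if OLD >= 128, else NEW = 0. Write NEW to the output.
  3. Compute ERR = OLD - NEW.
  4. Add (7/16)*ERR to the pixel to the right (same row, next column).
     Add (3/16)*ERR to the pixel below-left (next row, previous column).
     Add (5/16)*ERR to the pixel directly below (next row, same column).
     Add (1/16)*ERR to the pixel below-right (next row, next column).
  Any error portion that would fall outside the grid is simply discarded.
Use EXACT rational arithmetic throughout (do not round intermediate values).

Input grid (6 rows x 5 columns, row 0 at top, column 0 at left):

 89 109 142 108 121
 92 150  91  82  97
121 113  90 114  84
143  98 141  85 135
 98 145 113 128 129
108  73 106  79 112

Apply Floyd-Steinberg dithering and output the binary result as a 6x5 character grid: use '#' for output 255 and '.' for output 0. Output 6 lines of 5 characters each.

Answer: .#.#.
.#..#
#.#..
.#.#.
.#.#.
#...#

Derivation:
(0,0): OLD=89 → NEW=0, ERR=89
(0,1): OLD=2367/16 → NEW=255, ERR=-1713/16
(0,2): OLD=24361/256 → NEW=0, ERR=24361/256
(0,3): OLD=612895/4096 → NEW=255, ERR=-431585/4096
(0,4): OLD=4908761/65536 → NEW=0, ERR=4908761/65536
(1,0): OLD=25533/256 → NEW=0, ERR=25533/256
(1,1): OLD=375979/2048 → NEW=255, ERR=-146261/2048
(1,2): OLD=4131719/65536 → NEW=0, ERR=4131719/65536
(1,3): OLD=25335291/262144 → NEW=0, ERR=25335291/262144
(1,4): OLD=654748305/4194304 → NEW=255, ERR=-414799215/4194304
(2,0): OLD=4547465/32768 → NEW=255, ERR=-3808375/32768
(2,1): OLD=60701683/1048576 → NEW=0, ERR=60701683/1048576
(2,2): OLD=2494536601/16777216 → NEW=255, ERR=-1783653479/16777216
(2,3): OLD=22303490235/268435456 → NEW=0, ERR=22303490235/268435456
(2,4): OLD=410109273693/4294967296 → NEW=0, ERR=410109273693/4294967296
(3,0): OLD=1971906937/16777216 → NEW=0, ERR=1971906937/16777216
(3,1): OLD=18832654725/134217728 → NEW=255, ERR=-15392865915/134217728
(3,2): OLD=329848089159/4294967296 → NEW=0, ERR=329848089159/4294967296
(3,3): OLD=1338510486991/8589934592 → NEW=255, ERR=-851922833969/8589934592
(3,4): OLD=17405603305387/137438953472 → NEW=0, ERR=17405603305387/137438953472
(4,0): OLD=243151077239/2147483648 → NEW=0, ERR=243151077239/2147483648
(4,1): OLD=12399933105015/68719476736 → NEW=255, ERR=-5123533462665/68719476736
(4,2): OLD=86440631469017/1099511627776 → NEW=0, ERR=86440631469017/1099511627776
(4,3): OLD=2813829210382199/17592186044416 → NEW=255, ERR=-1672178230943881/17592186044416
(4,4): OLD=33999872530546625/281474976710656 → NEW=0, ERR=33999872530546625/281474976710656
(5,0): OLD=142280827770053/1099511627776 → NEW=255, ERR=-138094637312827/1099511627776
(5,1): OLD=145749844496399/8796093022208 → NEW=0, ERR=145749844496399/8796093022208
(5,2): OLD=32463936612526599/281474976710656 → NEW=0, ERR=32463936612526599/281474976710656
(5,3): OLD=143346521905538281/1125899906842624 → NEW=0, ERR=143346521905538281/1125899906842624
(5,4): OLD=3594016330231274291/18014398509481984 → NEW=255, ERR=-999655289686631629/18014398509481984
Row 0: .#.#.
Row 1: .#..#
Row 2: #.#..
Row 3: .#.#.
Row 4: .#.#.
Row 5: #...#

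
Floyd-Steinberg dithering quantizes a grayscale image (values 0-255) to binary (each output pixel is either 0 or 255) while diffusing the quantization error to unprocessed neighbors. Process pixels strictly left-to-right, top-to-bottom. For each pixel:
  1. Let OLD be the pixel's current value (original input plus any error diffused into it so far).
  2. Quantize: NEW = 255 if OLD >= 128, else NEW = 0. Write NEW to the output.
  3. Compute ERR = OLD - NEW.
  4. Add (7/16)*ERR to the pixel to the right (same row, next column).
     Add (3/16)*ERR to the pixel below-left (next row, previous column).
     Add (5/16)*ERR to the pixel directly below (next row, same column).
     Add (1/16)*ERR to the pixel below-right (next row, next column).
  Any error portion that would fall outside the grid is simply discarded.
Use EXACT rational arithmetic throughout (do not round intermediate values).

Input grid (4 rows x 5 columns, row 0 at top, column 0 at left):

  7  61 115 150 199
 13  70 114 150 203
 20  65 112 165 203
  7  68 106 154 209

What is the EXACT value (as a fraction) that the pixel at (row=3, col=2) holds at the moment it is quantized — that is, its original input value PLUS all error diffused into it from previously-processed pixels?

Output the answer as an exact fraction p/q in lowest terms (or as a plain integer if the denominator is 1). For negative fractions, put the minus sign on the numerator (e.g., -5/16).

(0,0): OLD=7 → NEW=0, ERR=7
(0,1): OLD=1025/16 → NEW=0, ERR=1025/16
(0,2): OLD=36615/256 → NEW=255, ERR=-28665/256
(0,3): OLD=413745/4096 → NEW=0, ERR=413745/4096
(0,4): OLD=15937879/65536 → NEW=255, ERR=-773801/65536
(1,0): OLD=6963/256 → NEW=0, ERR=6963/256
(1,1): OLD=166629/2048 → NEW=0, ERR=166629/2048
(1,2): OLD=9014345/65536 → NEW=255, ERR=-7697335/65536
(1,3): OLD=31711253/262144 → NEW=0, ERR=31711253/262144
(1,4): OLD=1084426143/4194304 → NEW=255, ERR=14878623/4194304
(2,0): OLD=1433767/32768 → NEW=0, ERR=1433767/32768
(2,1): OLD=93581341/1048576 → NEW=0, ERR=93581341/1048576
(2,2): OLD=2384179863/16777216 → NEW=255, ERR=-1894010217/16777216
(2,3): OLD=39389405397/268435456 → NEW=255, ERR=-29061635883/268435456
(2,4): OLD=705680392339/4294967296 → NEW=255, ERR=-389536268141/4294967296
(3,0): OLD=627587255/16777216 → NEW=0, ERR=627587255/16777216
(3,1): OLD=12592643563/134217728 → NEW=0, ERR=12592643563/134217728
(3,2): OLD=416814641545/4294967296 → NEW=0, ERR=416814641545/4294967296
Target (3,2): original=106, with diffused error = 416814641545/4294967296

Answer: 416814641545/4294967296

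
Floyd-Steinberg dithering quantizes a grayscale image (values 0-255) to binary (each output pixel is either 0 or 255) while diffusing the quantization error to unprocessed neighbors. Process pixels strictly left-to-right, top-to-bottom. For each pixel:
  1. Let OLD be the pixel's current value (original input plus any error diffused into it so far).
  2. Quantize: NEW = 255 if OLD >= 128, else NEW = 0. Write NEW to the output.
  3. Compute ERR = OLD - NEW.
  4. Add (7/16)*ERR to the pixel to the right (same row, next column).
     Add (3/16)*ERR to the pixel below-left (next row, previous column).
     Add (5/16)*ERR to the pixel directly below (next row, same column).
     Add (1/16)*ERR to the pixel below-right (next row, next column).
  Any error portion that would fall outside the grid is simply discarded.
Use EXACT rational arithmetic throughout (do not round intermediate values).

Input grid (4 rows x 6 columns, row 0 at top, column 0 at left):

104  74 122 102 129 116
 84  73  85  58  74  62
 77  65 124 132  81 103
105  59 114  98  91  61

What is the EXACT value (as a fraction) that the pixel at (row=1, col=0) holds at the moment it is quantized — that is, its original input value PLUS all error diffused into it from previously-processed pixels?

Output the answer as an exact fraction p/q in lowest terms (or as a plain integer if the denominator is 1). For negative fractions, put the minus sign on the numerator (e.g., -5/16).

Answer: 4445/32

Derivation:
(0,0): OLD=104 → NEW=0, ERR=104
(0,1): OLD=239/2 → NEW=0, ERR=239/2
(0,2): OLD=5577/32 → NEW=255, ERR=-2583/32
(0,3): OLD=34143/512 → NEW=0, ERR=34143/512
(0,4): OLD=1295769/8192 → NEW=255, ERR=-793191/8192
(0,5): OLD=9652015/131072 → NEW=0, ERR=9652015/131072
(1,0): OLD=4445/32 → NEW=255, ERR=-3715/32
Target (1,0): original=84, with diffused error = 4445/32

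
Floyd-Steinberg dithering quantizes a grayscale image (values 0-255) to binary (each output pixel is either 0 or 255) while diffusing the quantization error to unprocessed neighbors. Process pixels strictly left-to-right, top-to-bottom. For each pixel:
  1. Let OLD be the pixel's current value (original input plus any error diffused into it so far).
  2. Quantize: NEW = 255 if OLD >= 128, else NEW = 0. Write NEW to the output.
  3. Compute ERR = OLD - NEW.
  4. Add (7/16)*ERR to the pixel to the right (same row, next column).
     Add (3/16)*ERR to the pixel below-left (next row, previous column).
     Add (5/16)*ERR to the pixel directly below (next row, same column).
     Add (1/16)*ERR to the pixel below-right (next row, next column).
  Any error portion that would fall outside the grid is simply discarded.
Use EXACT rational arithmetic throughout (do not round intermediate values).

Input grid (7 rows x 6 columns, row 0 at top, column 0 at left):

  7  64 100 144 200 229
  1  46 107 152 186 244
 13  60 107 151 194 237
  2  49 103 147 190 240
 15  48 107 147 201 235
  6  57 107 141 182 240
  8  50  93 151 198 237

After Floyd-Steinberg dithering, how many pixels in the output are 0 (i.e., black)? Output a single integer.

Answer: 21

Derivation:
(0,0): OLD=7 → NEW=0, ERR=7
(0,1): OLD=1073/16 → NEW=0, ERR=1073/16
(0,2): OLD=33111/256 → NEW=255, ERR=-32169/256
(0,3): OLD=364641/4096 → NEW=0, ERR=364641/4096
(0,4): OLD=15659687/65536 → NEW=255, ERR=-1051993/65536
(0,5): OLD=232759953/1048576 → NEW=255, ERR=-34626927/1048576
(1,0): OLD=4035/256 → NEW=0, ERR=4035/256
(1,1): OLD=103893/2048 → NEW=0, ERR=103893/2048
(1,2): OLD=7261945/65536 → NEW=0, ERR=7261945/65536
(1,3): OLD=56999301/262144 → NEW=255, ERR=-9847419/262144
(1,4): OLD=2750142319/16777216 → NEW=255, ERR=-1528047761/16777216
(1,5): OLD=51762452569/268435456 → NEW=255, ERR=-16688588711/268435456
(2,0): OLD=899063/32768 → NEW=0, ERR=899063/32768
(2,1): OLD=114943117/1048576 → NEW=0, ERR=114943117/1048576
(2,2): OLD=3115743719/16777216 → NEW=255, ERR=-1162446361/16777216
(2,3): OLD=13260184943/134217728 → NEW=0, ERR=13260184943/134217728
(2,4): OLD=836472900557/4294967296 → NEW=255, ERR=-258743759923/4294967296
(2,5): OLD=12749042343275/68719476736 → NEW=255, ERR=-4774424224405/68719476736
(3,0): OLD=522233863/16777216 → NEW=0, ERR=522233863/16777216
(3,1): OLD=11488702459/134217728 → NEW=0, ERR=11488702459/134217728
(3,2): OLD=154803576161/1073741824 → NEW=255, ERR=-119000588959/1073741824
(3,3): OLD=7817558632035/68719476736 → NEW=0, ERR=7817558632035/68719476736
(3,4): OLD=117698280462723/549755813888 → NEW=255, ERR=-22489452078717/549755813888
(3,5): OLD=1729539990532557/8796093022208 → NEW=255, ERR=-513463730130483/8796093022208
(4,0): OLD=87567716617/2147483648 → NEW=0, ERR=87567716617/2147483648
(4,1): OLD=2534180055413/34359738368 → NEW=0, ERR=2534180055413/34359738368
(4,2): OLD=144380968036047/1099511627776 → NEW=255, ERR=-135994497046833/1099511627776
(4,3): OLD=2002701244197803/17592186044416 → NEW=0, ERR=2002701244197803/17592186044416
(4,4): OLD=65917579324649819/281474976710656 → NEW=255, ERR=-5858539736567461/281474976710656
(4,5): OLD=923667337990913949/4503599627370496 → NEW=255, ERR=-224750566988562531/4503599627370496
(5,0): OLD=17906492378927/549755813888 → NEW=0, ERR=17906492378927/549755813888
(5,1): OLD=1295765486470175/17592186044416 → NEW=0, ERR=1295765486470175/17592186044416
(5,2): OLD=17807112535274821/140737488355328 → NEW=0, ERR=17807112535274821/140737488355328
(5,3): OLD=992133012035220039/4503599627370496 → NEW=255, ERR=-156284892944256441/4503599627370496
(5,4): OLD=1423780562864580295/9007199254740992 → NEW=255, ERR=-873055247094372665/9007199254740992
(5,5): OLD=26041279467089016563/144115188075855872 → NEW=255, ERR=-10708093492254230797/144115188075855872
(6,0): OLD=9004135053724093/281474976710656 → NEW=0, ERR=9004135053724093/281474976710656
(6,1): OLD=507880964971867001/4503599627370496 → NEW=0, ERR=507880964971867001/4503599627370496
(6,2): OLD=3242130572919483473/18014398509481984 → NEW=255, ERR=-1351541046998422447/18014398509481984
(6,3): OLD=27977280532983328493/288230376151711744 → NEW=0, ERR=27977280532983328493/288230376151711744
(6,4): OLD=895015161742448681037/4611686018427387904 → NEW=255, ERR=-280964772956535234483/4611686018427387904
(6,5): OLD=13360460725907912558587/73786976294838206464 → NEW=255, ERR=-5455218229275830089733/73786976294838206464
Output grid:
  Row 0: ..#.##  (3 black, running=3)
  Row 1: ...###  (3 black, running=6)
  Row 2: ..#.##  (3 black, running=9)
  Row 3: ..#.##  (3 black, running=12)
  Row 4: ..#.##  (3 black, running=15)
  Row 5: ...###  (3 black, running=18)
  Row 6: ..#.##  (3 black, running=21)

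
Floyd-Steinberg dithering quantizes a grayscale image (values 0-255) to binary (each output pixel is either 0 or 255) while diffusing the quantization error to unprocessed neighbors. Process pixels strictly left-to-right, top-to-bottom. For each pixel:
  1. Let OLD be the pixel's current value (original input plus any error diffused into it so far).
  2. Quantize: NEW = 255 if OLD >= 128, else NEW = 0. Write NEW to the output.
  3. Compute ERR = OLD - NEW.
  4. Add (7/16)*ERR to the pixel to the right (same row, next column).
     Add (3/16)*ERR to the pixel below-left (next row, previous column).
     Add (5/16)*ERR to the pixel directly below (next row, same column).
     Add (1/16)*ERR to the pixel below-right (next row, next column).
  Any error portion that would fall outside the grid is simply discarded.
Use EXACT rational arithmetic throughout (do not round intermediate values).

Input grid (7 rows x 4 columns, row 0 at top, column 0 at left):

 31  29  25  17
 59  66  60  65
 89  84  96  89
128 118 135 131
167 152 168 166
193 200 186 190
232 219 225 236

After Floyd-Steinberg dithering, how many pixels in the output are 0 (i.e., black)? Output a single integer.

(0,0): OLD=31 → NEW=0, ERR=31
(0,1): OLD=681/16 → NEW=0, ERR=681/16
(0,2): OLD=11167/256 → NEW=0, ERR=11167/256
(0,3): OLD=147801/4096 → NEW=0, ERR=147801/4096
(1,0): OLD=19627/256 → NEW=0, ERR=19627/256
(1,1): OLD=251821/2048 → NEW=0, ERR=251821/2048
(1,2): OLD=8968753/65536 → NEW=255, ERR=-7742927/65536
(1,3): OLD=28639783/1048576 → NEW=0, ERR=28639783/1048576
(2,0): OLD=4456895/32768 → NEW=255, ERR=-3898945/32768
(2,1): OLD=55582245/1048576 → NEW=0, ERR=55582245/1048576
(2,2): OLD=199388249/2097152 → NEW=0, ERR=199388249/2097152
(2,3): OLD=4420686357/33554432 → NEW=255, ERR=-4135693803/33554432
(3,0): OLD=1690399183/16777216 → NEW=0, ERR=1690399183/16777216
(3,1): OLD=50743815825/268435456 → NEW=255, ERR=-17707225455/268435456
(3,2): OLD=498450889583/4294967296 → NEW=0, ERR=498450889583/4294967296
(3,3): OLD=10252910779529/68719476736 → NEW=255, ERR=-7270555788151/68719476736
(4,0): OLD=799369796707/4294967296 → NEW=255, ERR=-295846863773/4294967296
(4,1): OLD=4442974620329/34359738368 → NEW=255, ERR=-4318758663511/34359738368
(4,2): OLD=137786686262921/1099511627776 → NEW=0, ERR=137786686262921/1099511627776
(4,3): OLD=3430768651894671/17592186044416 → NEW=255, ERR=-1055238789431409/17592186044416
(5,0): OLD=81312721538931/549755813888 → NEW=255, ERR=-58875011002509/549755813888
(5,1): OLD=2340808930349189/17592186044416 → NEW=255, ERR=-2145198510976891/17592186044416
(5,2): OLD=1343249068386425/8796093022208 → NEW=255, ERR=-899754652276615/8796093022208
(5,3): OLD=37812073476201721/281474976710656 → NEW=255, ERR=-33964045585015559/281474976710656
(6,0): OLD=49446597303540079/281474976710656 → NEW=255, ERR=-22329521757677201/281474976710656
(6,1): OLD=541845332960407289/4503599627370496 → NEW=0, ERR=541845332960407289/4503599627370496
(6,2): OLD=15523059072537671295/72057594037927936 → NEW=255, ERR=-2851627407133952385/72057594037927936
(6,3): OLD=201283314777008274041/1152921504606846976 → NEW=255, ERR=-92711668897737704839/1152921504606846976
Output grid:
  Row 0: ....  (4 black, running=4)
  Row 1: ..#.  (3 black, running=7)
  Row 2: #..#  (2 black, running=9)
  Row 3: .#.#  (2 black, running=11)
  Row 4: ##.#  (1 black, running=12)
  Row 5: ####  (0 black, running=12)
  Row 6: #.##  (1 black, running=13)

Answer: 13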